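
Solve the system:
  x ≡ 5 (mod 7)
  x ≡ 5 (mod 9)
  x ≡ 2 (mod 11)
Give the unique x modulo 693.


Moduli 7, 9, 11 are pairwise coprime; by CRT there is a unique solution modulo M = 7 · 9 · 11 = 693.
Solve pairwise, accumulating the modulus:
  Start with x ≡ 5 (mod 7).
  Combine with x ≡ 5 (mod 9): since gcd(7, 9) = 1, we get a unique residue mod 63.
    Write x = 5 + 7·t and substitute into x ≡ 5 (mod 9): 7·t ≡ 5 − 5 = 0 (mod 9).
    The inverse of 7 mod 9 is 4 (since 7·4 = 28 = 3·9 + 1), so t ≡ 4·0 = 0 ≡ 0 (mod 9).
    Then x = 5 + 7·0 = 5, valid modulo lcm(7, 9) = 63: x ≡ 5 (mod 63).
  Combine with x ≡ 2 (mod 11): since gcd(63, 11) = 1, we get a unique residue mod 693.
    Write x = 5 + 63·t and substitute into x ≡ 2 (mod 11): 63·t ≡ 2 − 5 = -3 (mod 11).
    Reduce coefficients mod 11: 8·t ≡ 8 (mod 11).
    The inverse of 8 mod 11 is 7 (since 8·7 = 56 = 5·11 + 1), so t ≡ 7·8 = 56 ≡ 1 (mod 11).
    Then x = 5 + 63·1 = 68, valid modulo lcm(63, 11) = 693: x ≡ 68 (mod 693).
Verify: 68 mod 7 = 5 ✓, 68 mod 9 = 5 ✓, 68 mod 11 = 2 ✓.

x ≡ 68 (mod 693).


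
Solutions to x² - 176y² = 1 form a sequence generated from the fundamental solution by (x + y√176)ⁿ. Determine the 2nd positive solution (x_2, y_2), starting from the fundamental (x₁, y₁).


Step 1: Find the fundamental solution (x₁, y₁) of x² - 176y² = 1.
  Expand √176 as a continued fraction. a₀ = ⌊√176⌋ = 13; iterate m_{k+1} = d_k·a_k − m_k, d_{k+1} = (176 − m_{k+1}²)/d_k, a_{k+1} = ⌊(a₀ + m_{k+1})/d_{k+1}⌋ (starting m₀ = 0, d₀ = 1), with convergents p_k = a_k·p_{k-1} + p_{k-2}, q_k = a_k·q_{k-1} + q_{k-2} (p₋₁ = 1, q₋₁ = 0):
  k = 0: a₀ = 13; p₀/q₀ = 13/1; p₀² − 176·q₀² = 169 − 176 = -7.
  k = 1: m = 13, d = 7, a = ⌊(13 + 13)/7⌋ = 3; p/q = (3·13 + 1)/(3·1 + 0) = 40/3; p² − 176·q² = 1600 − 1584 = 16.
  k = 2: m = 8, d = 16, a = ⌊(13 + 8)/16⌋ = 1; p/q = (1·40 + 13)/(1·3 + 1) = 53/4; p² − 176·q² = 2809 − 2816 = -7.
  k = 3: m = 8, d = 7, a = ⌊(13 + 8)/7⌋ = 3; p/q = (3·53 + 40)/(3·4 + 3) = 199/15; p² − 176·q² = 39601 − 39600 = 1.
  The first convergent with p² − 176·q² = 1 gives the fundamental solution (x₁, y₁) = (199, 15).
Step 2: Apply the recurrence (x_{n+1}, y_{n+1}) = (x₁x_n + 176y₁y_n, x₁y_n + y₁x_n) repeatedly.
  From (x_1, y_1) = (199, 15): x_2 = 199·199 + 176·15·15 = 79201; y_2 = 199·15 + 15·199 = 5970.
Step 3: Verify x_2² - 176·y_2² = 6272798401 - 6272798400 = 1 (should be 1). ✓

(x_1, y_1) = (199, 15); (x_2, y_2) = (79201, 5970).


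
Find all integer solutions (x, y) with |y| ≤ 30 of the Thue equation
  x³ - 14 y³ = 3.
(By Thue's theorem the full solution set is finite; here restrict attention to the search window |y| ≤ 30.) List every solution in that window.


The equation is x³ - 14y³ = 3. For fixed y, x³ = 14·y³ + 3, so a solution requires the RHS to be a perfect cube.
Strategy: iterate y from -30 to 30, compute RHS = 14·y³ + 3, and check whether it is a (positive or negative) perfect cube.
Check small values of y:
  y = 0: RHS = 3 is not a perfect cube.
  y = 1: RHS = 17 is not a perfect cube.
  y = -1: RHS = -11 is not a perfect cube.
  y = 2: RHS = 115 is not a perfect cube.
  y = -2: RHS = -109 is not a perfect cube.
  y = 3: RHS = 381 is not a perfect cube.
  y = -3: RHS = -375 is not a perfect cube.
Continuing the search up to |y| = 30 finds no solutions either.
No (x, y) in the scanned range satisfies the equation.

No integer solutions with |y| ≤ 30.


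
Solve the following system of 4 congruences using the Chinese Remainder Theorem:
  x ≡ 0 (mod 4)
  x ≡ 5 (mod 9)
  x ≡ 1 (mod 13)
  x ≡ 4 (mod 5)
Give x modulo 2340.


Product of moduli M = 4 · 9 · 13 · 5 = 2340.
Merge one congruence at a time:
  Start: x ≡ 0 (mod 4).
  Combine with x ≡ 5 (mod 9); new modulus lcm = 36.
    Write x = 0 + 4·t and substitute into x ≡ 5 (mod 9): 4·t ≡ 5 − 0 = 5 (mod 9).
    The inverse of 4 mod 9 is 7 (since 4·7 = 28 = 3·9 + 1), so t ≡ 7·5 = 35 ≡ 8 (mod 9).
    Then x = 0 + 4·8 = 32, valid modulo lcm(4, 9) = 36: x ≡ 32 (mod 36).
  Combine with x ≡ 1 (mod 13); new modulus lcm = 468.
    Write x = 32 + 36·t and substitute into x ≡ 1 (mod 13): 36·t ≡ 1 − 32 = -31 (mod 13).
    Reduce coefficients mod 13: 10·t ≡ 8 (mod 13).
    The inverse of 10 mod 13 is 4 (since 10·4 = 40 = 3·13 + 1), so t ≡ 4·8 = 32 ≡ 6 (mod 13).
    Then x = 32 + 36·6 = 248, valid modulo lcm(36, 13) = 468: x ≡ 248 (mod 468).
  Combine with x ≡ 4 (mod 5); new modulus lcm = 2340.
    Write x = 248 + 468·t and substitute into x ≡ 4 (mod 5): 468·t ≡ 4 − 248 = -244 (mod 5).
    Reduce coefficients mod 5: 3·t ≡ 1 (mod 5).
    The inverse of 3 mod 5 is 2 (since 3·2 = 6 = 1·5 + 1), so t ≡ 2·1 = 2 ≡ 2 (mod 5).
    Then x = 248 + 468·2 = 1184, valid modulo lcm(468, 5) = 2340: x ≡ 1184 (mod 2340).
Verify against each original: 1184 mod 4 = 0, 1184 mod 9 = 5, 1184 mod 13 = 1, 1184 mod 5 = 4.

x ≡ 1184 (mod 2340).


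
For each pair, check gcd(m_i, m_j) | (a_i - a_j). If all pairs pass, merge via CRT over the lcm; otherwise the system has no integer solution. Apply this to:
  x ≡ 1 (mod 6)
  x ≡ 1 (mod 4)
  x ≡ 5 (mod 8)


Moduli 6, 4, 8 are not pairwise coprime, so CRT works modulo lcm(m_i) when all pairwise compatibility conditions hold.
Pairwise compatibility: gcd(m_i, m_j) must divide a_i - a_j for every pair.
Merge one congruence at a time:
  Start: x ≡ 1 (mod 6).
  Combine with x ≡ 1 (mod 4): gcd(6, 4) = 2; 1 - 1 = 0, which IS divisible by 2, so compatible.
    Write x = 1 + 6·t and substitute into x ≡ 1 (mod 4): 6·t ≡ 1 − 1 = 0 (mod 4).
    Divide the congruence (and modulus) by g = 2: 3·t ≡ 0 (mod 2).
    Reduce coefficients mod 2: 1·t ≡ 0 (mod 2).
    So t ≡ 0 (mod 2).
    Then x = 1 + 6·0 = 1, valid modulo lcm(6, 4) = 12: x ≡ 1 (mod 12).
  Combine with x ≡ 5 (mod 8): gcd(12, 8) = 4; 5 - 1 = 4, which IS divisible by 4, so compatible.
    Write x = 1 + 12·t and substitute into x ≡ 5 (mod 8): 12·t ≡ 5 − 1 = 4 (mod 8).
    Divide the congruence (and modulus) by g = 4: 3·t ≡ 1 (mod 2).
    Reduce coefficients mod 2: 1·t ≡ 1 (mod 2).
    So t ≡ 1 (mod 2).
    Then x = 1 + 12·1 = 13, valid modulo lcm(12, 8) = 24: x ≡ 13 (mod 24).
Verify: 13 mod 6 = 1, 13 mod 4 = 1, 13 mod 8 = 5.

x ≡ 13 (mod 24).


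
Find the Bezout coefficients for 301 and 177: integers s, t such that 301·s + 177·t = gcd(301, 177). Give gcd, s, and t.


Euclidean algorithm on (301, 177) — divide until remainder is 0:
  301 = 1 · 177 + 124
  177 = 1 · 124 + 53
  124 = 2 · 53 + 18
  53 = 2 · 18 + 17
  18 = 1 · 17 + 1
  17 = 17 · 1 + 0
gcd(301, 177) = 1.
Track Bezout coefficients alongside the remainders: start with r₀ = 301 = a·1 + b·0 (s = 1, t = 0) and r₁ = 177 = a·0 + b·1 (s = 0, t = 1); each new remainder r_{k+1} = r_{k-1} − q_k·r_k inherits s_{k+1} = s_{k-1} − q_k·s_k, t_{k+1} = t_{k-1} − q_k·t_k, so r_k = a·s_k + b·t_k at every step:
  q = 1: r = 124, s = 1 − 1·0 = 1, t = 0 − 1·1 = -1  (check: 301·1 + 177·(-1) = 124)
  q = 1: r = 53, s = 0 − 1·1 = -1, t = 1 − 1·(-1) = 2  (check: 301·(-1) + 177·2 = 53)
  q = 2: r = 18, s = 1 − 2·(-1) = 3, t = -1 − 2·2 = -5  (check: 301·3 + 177·(-5) = 18)
  q = 2: r = 17, s = -1 − 2·3 = -7, t = 2 − 2·(-5) = 12  (check: 301·(-7) + 177·12 = 17)
  q = 1: r = 1, s = 3 − 1·(-7) = 10, t = -5 − 1·12 = -17  (check: 301·10 + 177·(-17) = 1)
The row with r = 1 (the gcd) gives the Bezout coefficients s = 10, t = -17.
Result: 301 · (10) + 177 · (-17) = 1.

gcd(301, 177) = 1; s = 10, t = -17 (check: 301·10 + 177·(-17) = 1).


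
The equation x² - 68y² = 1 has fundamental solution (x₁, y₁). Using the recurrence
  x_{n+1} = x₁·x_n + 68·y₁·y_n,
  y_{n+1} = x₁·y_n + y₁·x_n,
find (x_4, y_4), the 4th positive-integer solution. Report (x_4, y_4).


Step 1: Find the fundamental solution (x₁, y₁) of x² - 68y² = 1.
  Expand √68 as a continued fraction. a₀ = ⌊√68⌋ = 8; iterate m_{k+1} = d_k·a_k − m_k, d_{k+1} = (68 − m_{k+1}²)/d_k, a_{k+1} = ⌊(a₀ + m_{k+1})/d_{k+1}⌋ (starting m₀ = 0, d₀ = 1), with convergents p_k = a_k·p_{k-1} + p_{k-2}, q_k = a_k·q_{k-1} + q_{k-2} (p₋₁ = 1, q₋₁ = 0):
  k = 0: a₀ = 8; p₀/q₀ = 8/1; p₀² − 68·q₀² = 64 − 68 = -4.
  k = 1: m = 8, d = 4, a = ⌊(8 + 8)/4⌋ = 4; p/q = (4·8 + 1)/(4·1 + 0) = 33/4; p² − 68·q² = 1089 − 1088 = 1.
  The first convergent with p² − 68·q² = 1 gives the fundamental solution (x₁, y₁) = (33, 4).
Step 2: Apply the recurrence (x_{n+1}, y_{n+1}) = (x₁x_n + 68y₁y_n, x₁y_n + y₁x_n) repeatedly.
  From (x_1, y_1) = (33, 4): x_2 = 33·33 + 68·4·4 = 2177; y_2 = 33·4 + 4·33 = 264.
  From (x_2, y_2) = (2177, 264): x_3 = 33·2177 + 68·4·264 = 143649; y_3 = 33·264 + 4·2177 = 17420.
  From (x_3, y_3) = (143649, 17420): x_4 = 33·143649 + 68·4·17420 = 9478657; y_4 = 33·17420 + 4·143649 = 1149456.
Step 3: Verify x_4² - 68·y_4² = 89844938523649 - 89844938523648 = 1 (should be 1). ✓

(x_1, y_1) = (33, 4); (x_4, y_4) = (9478657, 1149456).


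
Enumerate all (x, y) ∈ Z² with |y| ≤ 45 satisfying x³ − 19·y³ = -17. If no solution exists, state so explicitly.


The equation is x³ - 19y³ = -17. For fixed y, x³ = 19·y³ − 17, so a solution requires the RHS to be a perfect cube.
Strategy: iterate y from -45 to 45, compute RHS = 19·y³ − 17, and check whether it is a (positive or negative) perfect cube.
Check small values of y:
  y = 0: RHS = -17 is not a perfect cube.
  y = 1: RHS = 2 is not a perfect cube.
  y = -1: RHS = -36 is not a perfect cube.
  y = 2: RHS = 135 is not a perfect cube.
  y = -2: RHS = -169 is not a perfect cube.
  y = 3: RHS = 496 is not a perfect cube.
  y = -3: RHS = -530 is not a perfect cube.
Continuing the search up to |y| = 45 finds no solutions either.
No (x, y) in the scanned range satisfies the equation.

No integer solutions with |y| ≤ 45.


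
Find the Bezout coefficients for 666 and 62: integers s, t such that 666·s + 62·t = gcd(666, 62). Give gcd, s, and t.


Euclidean algorithm on (666, 62) — divide until remainder is 0:
  666 = 10 · 62 + 46
  62 = 1 · 46 + 16
  46 = 2 · 16 + 14
  16 = 1 · 14 + 2
  14 = 7 · 2 + 0
gcd(666, 62) = 2.
Track Bezout coefficients alongside the remainders: start with r₀ = 666 = a·1 + b·0 (s = 1, t = 0) and r₁ = 62 = a·0 + b·1 (s = 0, t = 1); each new remainder r_{k+1} = r_{k-1} − q_k·r_k inherits s_{k+1} = s_{k-1} − q_k·s_k, t_{k+1} = t_{k-1} − q_k·t_k, so r_k = a·s_k + b·t_k at every step:
  q = 10: r = 46, s = 1 − 10·0 = 1, t = 0 − 10·1 = -10  (check: 666·1 + 62·(-10) = 46)
  q = 1: r = 16, s = 0 − 1·1 = -1, t = 1 − 1·(-10) = 11  (check: 666·(-1) + 62·11 = 16)
  q = 2: r = 14, s = 1 − 2·(-1) = 3, t = -10 − 2·11 = -32  (check: 666·3 + 62·(-32) = 14)
  q = 1: r = 2, s = -1 − 1·3 = -4, t = 11 − 1·(-32) = 43  (check: 666·(-4) + 62·43 = 2)
The row with r = 2 (the gcd) gives the Bezout coefficients s = -4, t = 43.
Result: 666 · (-4) + 62 · (43) = 2.

gcd(666, 62) = 2; s = -4, t = 43 (check: 666·(-4) + 62·43 = 2).


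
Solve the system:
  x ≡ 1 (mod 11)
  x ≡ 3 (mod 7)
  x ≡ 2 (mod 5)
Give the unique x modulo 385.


Moduli 11, 7, 5 are pairwise coprime; by CRT there is a unique solution modulo M = 11 · 7 · 5 = 385.
Solve pairwise, accumulating the modulus:
  Start with x ≡ 1 (mod 11).
  Combine with x ≡ 3 (mod 7): since gcd(11, 7) = 1, we get a unique residue mod 77.
    Write x = 1 + 11·t and substitute into x ≡ 3 (mod 7): 11·t ≡ 3 − 1 = 2 (mod 7).
    Reduce coefficients mod 7: 4·t ≡ 2 (mod 7).
    The inverse of 4 mod 7 is 2 (since 4·2 = 8 = 1·7 + 1), so t ≡ 2·2 = 4 ≡ 4 (mod 7).
    Then x = 1 + 11·4 = 45, valid modulo lcm(11, 7) = 77: x ≡ 45 (mod 77).
  Combine with x ≡ 2 (mod 5): since gcd(77, 5) = 1, we get a unique residue mod 385.
    Write x = 45 + 77·t and substitute into x ≡ 2 (mod 5): 77·t ≡ 2 − 45 = -43 (mod 5).
    Reduce coefficients mod 5: 2·t ≡ 2 (mod 5).
    The inverse of 2 mod 5 is 3 (since 2·3 = 6 = 1·5 + 1), so t ≡ 3·2 = 6 ≡ 1 (mod 5).
    Then x = 45 + 77·1 = 122, valid modulo lcm(77, 5) = 385: x ≡ 122 (mod 385).
Verify: 122 mod 11 = 1 ✓, 122 mod 7 = 3 ✓, 122 mod 5 = 2 ✓.

x ≡ 122 (mod 385).


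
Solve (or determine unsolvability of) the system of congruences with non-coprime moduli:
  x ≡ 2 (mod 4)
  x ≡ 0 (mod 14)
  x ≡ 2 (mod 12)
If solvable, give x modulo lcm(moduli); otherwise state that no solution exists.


Moduli 4, 14, 12 are not pairwise coprime, so CRT works modulo lcm(m_i) when all pairwise compatibility conditions hold.
Pairwise compatibility: gcd(m_i, m_j) must divide a_i - a_j for every pair.
Merge one congruence at a time:
  Start: x ≡ 2 (mod 4).
  Combine with x ≡ 0 (mod 14): gcd(4, 14) = 2; 0 - 2 = -2, which IS divisible by 2, so compatible.
    Write x = 2 + 4·t and substitute into x ≡ 0 (mod 14): 4·t ≡ 0 − 2 = -2 (mod 14).
    Divide the congruence (and modulus) by g = 2: 2·t ≡ -1 (mod 7).
    Reduce coefficients mod 7: 2·t ≡ 6 (mod 7).
    The inverse of 2 mod 7 is 4 (since 2·4 = 8 = 1·7 + 1), so t ≡ 4·6 = 24 ≡ 3 (mod 7).
    Then x = 2 + 4·3 = 14, valid modulo lcm(4, 14) = 28: x ≡ 14 (mod 28).
  Combine with x ≡ 2 (mod 12): gcd(28, 12) = 4; 2 - 14 = -12, which IS divisible by 4, so compatible.
    Write x = 14 + 28·t and substitute into x ≡ 2 (mod 12): 28·t ≡ 2 − 14 = -12 (mod 12).
    Divide the congruence (and modulus) by g = 4: 7·t ≡ -3 (mod 3).
    Reduce coefficients mod 3: 1·t ≡ 0 (mod 3).
    So t ≡ 0 (mod 3).
    Then x = 14 + 28·0 = 14, valid modulo lcm(28, 12) = 84: x ≡ 14 (mod 84).
Verify: 14 mod 4 = 2, 14 mod 14 = 0, 14 mod 12 = 2.

x ≡ 14 (mod 84).


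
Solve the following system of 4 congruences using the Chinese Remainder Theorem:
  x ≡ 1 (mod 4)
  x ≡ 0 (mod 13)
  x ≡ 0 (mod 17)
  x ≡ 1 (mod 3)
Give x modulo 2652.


Product of moduli M = 4 · 13 · 17 · 3 = 2652.
Merge one congruence at a time:
  Start: x ≡ 1 (mod 4).
  Combine with x ≡ 0 (mod 13); new modulus lcm = 52.
    Write x = 1 + 4·t and substitute into x ≡ 0 (mod 13): 4·t ≡ 0 − 1 = -1 (mod 13).
    Reduce coefficients mod 13: 4·t ≡ 12 (mod 13).
    The inverse of 4 mod 13 is 10 (since 4·10 = 40 = 3·13 + 1), so t ≡ 10·12 = 120 ≡ 3 (mod 13).
    Then x = 1 + 4·3 = 13, valid modulo lcm(4, 13) = 52: x ≡ 13 (mod 52).
  Combine with x ≡ 0 (mod 17); new modulus lcm = 884.
    Write x = 13 + 52·t and substitute into x ≡ 0 (mod 17): 52·t ≡ 0 − 13 = -13 (mod 17).
    Reduce coefficients mod 17: 1·t ≡ 4 (mod 17).
    So t ≡ 4 (mod 17).
    Then x = 13 + 52·4 = 221, valid modulo lcm(52, 17) = 884: x ≡ 221 (mod 884).
  Combine with x ≡ 1 (mod 3); new modulus lcm = 2652.
    Write x = 221 + 884·t and substitute into x ≡ 1 (mod 3): 884·t ≡ 1 − 221 = -220 (mod 3).
    Reduce coefficients mod 3: 2·t ≡ 2 (mod 3).
    The inverse of 2 mod 3 is 2 (since 2·2 = 4 = 1·3 + 1), so t ≡ 2·2 = 4 ≡ 1 (mod 3).
    Then x = 221 + 884·1 = 1105, valid modulo lcm(884, 3) = 2652: x ≡ 1105 (mod 2652).
Verify against each original: 1105 mod 4 = 1, 1105 mod 13 = 0, 1105 mod 17 = 0, 1105 mod 3 = 1.

x ≡ 1105 (mod 2652).


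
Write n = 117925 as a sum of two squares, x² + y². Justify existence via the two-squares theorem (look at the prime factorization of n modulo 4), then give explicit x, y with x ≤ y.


Step 1: Factor n = 117925 = 5^2 · 53 · 89.
Step 2: Check the mod-4 condition on each prime factor: 5 ≡ 1 (mod 4), exponent 2; 53 ≡ 1 (mod 4), exponent 1; 89 ≡ 1 (mod 4), exponent 1.
All primes ≡ 3 (mod 4) appear to even exponent (or don't appear), so by the two-squares theorem n IS expressible as a sum of two squares.
Step 3: Build a representation. Group n = k² · m with k = 5 and m = 53 · 89 = 4717 (a product of primes ≡ 1 (mod 4)); a representation of m scales to one of n via (k·x)² + (k·y)² = k²(x² + y²). Each prime p ≡ 1 (mod 4) is itself a sum of two squares; find a² by testing p − a² for a perfect square:
  53: 53 − 1² = 52, 53 − 2² = 49 = 7² ⇒ 53 = 2² + 7².
  89: 89 − 1² = 88, 89 − 2² = 85, 89 − 3² = 80, 89 − 4² = 73, 89 − 5² = 64 = 8² ⇒ 89 = 5² + 8².
  Combine using the Brahmagupta–Fibonacci identity (a² + b²)(c² + d²) = (ac − bd)² + (ad + bc)² = (ac + bd)² + (ad − bc)²:
  53 · 89 = 4717: from (2² + 7²)(5² + 8²), take (2·5 − 7·8, 2·8 + 7·5) = (10 − 56, 16 + 35) = (-46, 51); dropping signs (only squares matter) gives (46, 51); check 46² + 51² = 2116 + 2601 = 4717 ✓.
  Scale by k = 5: (5·46, 5·51) = (230, 255).
Step 4: Order so x ≤ y and verify: 230² + 255² = 52900 + 65025 = 117925 = n. ✓

n = 117925 = 230² + 255² (one valid representation with x ≤ y).


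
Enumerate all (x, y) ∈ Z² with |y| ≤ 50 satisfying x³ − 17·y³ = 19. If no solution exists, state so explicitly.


The equation is x³ - 17y³ = 19. For fixed y, x³ = 17·y³ + 19, so a solution requires the RHS to be a perfect cube.
Strategy: iterate y from -50 to 50, compute RHS = 17·y³ + 19, and check whether it is a (positive or negative) perfect cube.
Check small values of y:
  y = 0: RHS = 19 is not a perfect cube.
  y = 1: RHS = 36 is not a perfect cube.
  y = -1: RHS = 2 is not a perfect cube.
  y = 2: RHS = 155 is not a perfect cube.
  y = -2: RHS = -117 is not a perfect cube.
  y = 3: RHS = 478 is not a perfect cube.
  y = -3: RHS = -440 is not a perfect cube.
Continuing the search up to |y| = 50 finds no solutions either.
No (x, y) in the scanned range satisfies the equation.

No integer solutions with |y| ≤ 50.


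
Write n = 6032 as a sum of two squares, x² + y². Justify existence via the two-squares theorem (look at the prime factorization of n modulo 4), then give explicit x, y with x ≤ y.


Step 1: Factor n = 6032 = 2^4 · 13 · 29.
Step 2: Check the mod-4 condition on each prime factor: 2 = 2 (special); 13 ≡ 1 (mod 4), exponent 1; 29 ≡ 1 (mod 4), exponent 1.
All primes ≡ 3 (mod 4) appear to even exponent (or don't appear), so by the two-squares theorem n IS expressible as a sum of two squares.
Step 3: Build a representation. Group n = k² · m with k = 4 and m = 13 · 29 = 377 (a product of primes ≡ 1 (mod 4)); a representation of m scales to one of n via (k·x)² + (k·y)² = k²(x² + y²). Each prime p ≡ 1 (mod 4) is itself a sum of two squares; find a² by testing p − a² for a perfect square:
  13: 13 − 1² = 12, 13 − 2² = 9 = 3² ⇒ 13 = 2² + 3².
  29: 29 − 1² = 28, 29 − 2² = 25 = 5² ⇒ 29 = 2² + 5².
  Combine using the Brahmagupta–Fibonacci identity (a² + b²)(c² + d²) = (ac − bd)² + (ad + bc)² = (ac + bd)² + (ad − bc)²:
  13 · 29 = 377: from (2² + 3²)(2² + 5²), take (2·2 − 3·5, 2·5 + 3·2) = (4 − 15, 10 + 6) = (-11, 16); dropping signs (only squares matter) gives (11, 16); check 11² + 16² = 121 + 256 = 377 ✓.
  Scale by k = 4: (4·11, 4·16) = (44, 64).
Step 4: Order so x ≤ y and verify: 44² + 64² = 1936 + 4096 = 6032 = n. ✓

n = 6032 = 44² + 64² (one valid representation with x ≤ y).


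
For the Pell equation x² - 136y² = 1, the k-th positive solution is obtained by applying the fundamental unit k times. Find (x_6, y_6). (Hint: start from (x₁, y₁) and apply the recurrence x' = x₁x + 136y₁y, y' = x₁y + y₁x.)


Step 1: Find the fundamental solution (x₁, y₁) of x² - 136y² = 1.
  Expand √136 as a continued fraction. a₀ = ⌊√136⌋ = 11; iterate m_{k+1} = d_k·a_k − m_k, d_{k+1} = (136 − m_{k+1}²)/d_k, a_{k+1} = ⌊(a₀ + m_{k+1})/d_{k+1}⌋ (starting m₀ = 0, d₀ = 1), with convergents p_k = a_k·p_{k-1} + p_{k-2}, q_k = a_k·q_{k-1} + q_{k-2} (p₋₁ = 1, q₋₁ = 0):
  k = 0: a₀ = 11; p₀/q₀ = 11/1; p₀² − 136·q₀² = 121 − 136 = -15.
  k = 1: m = 11, d = 15, a = ⌊(11 + 11)/15⌋ = 1; p/q = (1·11 + 1)/(1·1 + 0) = 12/1; p² − 136·q² = 144 − 136 = 8.
  k = 2: m = 4, d = 8, a = ⌊(11 + 4)/8⌋ = 1; p/q = (1·12 + 11)/(1·1 + 1) = 23/2; p² − 136·q² = 529 − 544 = -15.
  k = 3: m = 4, d = 15, a = ⌊(11 + 4)/15⌋ = 1; p/q = (1·23 + 12)/(1·2 + 1) = 35/3; p² − 136·q² = 1225 − 1224 = 1.
  The first convergent with p² − 136·q² = 1 gives the fundamental solution (x₁, y₁) = (35, 3).
Step 2: Apply the recurrence (x_{n+1}, y_{n+1}) = (x₁x_n + 136y₁y_n, x₁y_n + y₁x_n) repeatedly.
  From (x_1, y_1) = (35, 3): x_2 = 35·35 + 136·3·3 = 2449; y_2 = 35·3 + 3·35 = 210.
  From (x_2, y_2) = (2449, 210): x_3 = 35·2449 + 136·3·210 = 171395; y_3 = 35·210 + 3·2449 = 14697.
  From (x_3, y_3) = (171395, 14697): x_4 = 35·171395 + 136·3·14697 = 11995201; y_4 = 35·14697 + 3·171395 = 1028580.
  From (x_4, y_4) = (11995201, 1028580): x_5 = 35·11995201 + 136·3·1028580 = 839492675; y_5 = 35·1028580 + 3·11995201 = 71985903.
  From (x_5, y_5) = (839492675, 71985903): x_6 = 35·839492675 + 136·3·71985903 = 58752492049; y_6 = 35·71985903 + 3·839492675 = 5037984630.
Step 3: Verify x_6² - 136·y_6² = 3451855321967808218401 - 3451855321967808218400 = 1 (should be 1). ✓

(x_1, y_1) = (35, 3); (x_6, y_6) = (58752492049, 5037984630).


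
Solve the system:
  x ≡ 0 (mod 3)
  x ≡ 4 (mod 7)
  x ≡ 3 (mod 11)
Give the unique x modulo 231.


Moduli 3, 7, 11 are pairwise coprime; by CRT there is a unique solution modulo M = 3 · 7 · 11 = 231.
Solve pairwise, accumulating the modulus:
  Start with x ≡ 0 (mod 3).
  Combine with x ≡ 4 (mod 7): since gcd(3, 7) = 1, we get a unique residue mod 21.
    Write x = 0 + 3·t and substitute into x ≡ 4 (mod 7): 3·t ≡ 4 − 0 = 4 (mod 7).
    The inverse of 3 mod 7 is 5 (since 3·5 = 15 = 2·7 + 1), so t ≡ 5·4 = 20 ≡ 6 (mod 7).
    Then x = 0 + 3·6 = 18, valid modulo lcm(3, 7) = 21: x ≡ 18 (mod 21).
  Combine with x ≡ 3 (mod 11): since gcd(21, 11) = 1, we get a unique residue mod 231.
    Write x = 18 + 21·t and substitute into x ≡ 3 (mod 11): 21·t ≡ 3 − 18 = -15 (mod 11).
    Reduce coefficients mod 11: 10·t ≡ 7 (mod 11).
    The inverse of 10 mod 11 is 10 (since 10·10 = 100 = 9·11 + 1), so t ≡ 10·7 = 70 ≡ 4 (mod 11).
    Then x = 18 + 21·4 = 102, valid modulo lcm(21, 11) = 231: x ≡ 102 (mod 231).
Verify: 102 mod 3 = 0 ✓, 102 mod 7 = 4 ✓, 102 mod 11 = 3 ✓.

x ≡ 102 (mod 231).


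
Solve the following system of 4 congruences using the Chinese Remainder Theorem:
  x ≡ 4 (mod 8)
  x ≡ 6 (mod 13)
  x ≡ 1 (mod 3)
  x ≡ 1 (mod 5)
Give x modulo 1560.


Product of moduli M = 8 · 13 · 3 · 5 = 1560.
Merge one congruence at a time:
  Start: x ≡ 4 (mod 8).
  Combine with x ≡ 6 (mod 13); new modulus lcm = 104.
    Write x = 4 + 8·t and substitute into x ≡ 6 (mod 13): 8·t ≡ 6 − 4 = 2 (mod 13).
    The inverse of 8 mod 13 is 5 (since 8·5 = 40 = 3·13 + 1), so t ≡ 5·2 = 10 ≡ 10 (mod 13).
    Then x = 4 + 8·10 = 84, valid modulo lcm(8, 13) = 104: x ≡ 84 (mod 104).
  Combine with x ≡ 1 (mod 3); new modulus lcm = 312.
    Write x = 84 + 104·t and substitute into x ≡ 1 (mod 3): 104·t ≡ 1 − 84 = -83 (mod 3).
    Reduce coefficients mod 3: 2·t ≡ 1 (mod 3).
    The inverse of 2 mod 3 is 2 (since 2·2 = 4 = 1·3 + 1), so t ≡ 2·1 = 2 ≡ 2 (mod 3).
    Then x = 84 + 104·2 = 292, valid modulo lcm(104, 3) = 312: x ≡ 292 (mod 312).
  Combine with x ≡ 1 (mod 5); new modulus lcm = 1560.
    Write x = 292 + 312·t and substitute into x ≡ 1 (mod 5): 312·t ≡ 1 − 292 = -291 (mod 5).
    Reduce coefficients mod 5: 2·t ≡ 4 (mod 5).
    The inverse of 2 mod 5 is 3 (since 2·3 = 6 = 1·5 + 1), so t ≡ 3·4 = 12 ≡ 2 (mod 5).
    Then x = 292 + 312·2 = 916, valid modulo lcm(312, 5) = 1560: x ≡ 916 (mod 1560).
Verify against each original: 916 mod 8 = 4, 916 mod 13 = 6, 916 mod 3 = 1, 916 mod 5 = 1.

x ≡ 916 (mod 1560).


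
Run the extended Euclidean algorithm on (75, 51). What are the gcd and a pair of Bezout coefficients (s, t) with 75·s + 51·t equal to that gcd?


Euclidean algorithm on (75, 51) — divide until remainder is 0:
  75 = 1 · 51 + 24
  51 = 2 · 24 + 3
  24 = 8 · 3 + 0
gcd(75, 51) = 3.
Track Bezout coefficients alongside the remainders: start with r₀ = 75 = a·1 + b·0 (s = 1, t = 0) and r₁ = 51 = a·0 + b·1 (s = 0, t = 1); each new remainder r_{k+1} = r_{k-1} − q_k·r_k inherits s_{k+1} = s_{k-1} − q_k·s_k, t_{k+1} = t_{k-1} − q_k·t_k, so r_k = a·s_k + b·t_k at every step:
  q = 1: r = 24, s = 1 − 1·0 = 1, t = 0 − 1·1 = -1  (check: 75·1 + 51·(-1) = 24)
  q = 2: r = 3, s = 0 − 2·1 = -2, t = 1 − 2·(-1) = 3  (check: 75·(-2) + 51·3 = 3)
The row with r = 3 (the gcd) gives the Bezout coefficients s = -2, t = 3.
Result: 75 · (-2) + 51 · (3) = 3.

gcd(75, 51) = 3; s = -2, t = 3 (check: 75·(-2) + 51·3 = 3).


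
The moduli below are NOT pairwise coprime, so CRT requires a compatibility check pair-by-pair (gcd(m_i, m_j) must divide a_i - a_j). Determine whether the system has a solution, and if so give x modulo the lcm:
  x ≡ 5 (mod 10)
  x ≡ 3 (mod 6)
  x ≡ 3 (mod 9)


Moduli 10, 6, 9 are not pairwise coprime, so CRT works modulo lcm(m_i) when all pairwise compatibility conditions hold.
Pairwise compatibility: gcd(m_i, m_j) must divide a_i - a_j for every pair.
Merge one congruence at a time:
  Start: x ≡ 5 (mod 10).
  Combine with x ≡ 3 (mod 6): gcd(10, 6) = 2; 3 - 5 = -2, which IS divisible by 2, so compatible.
    Write x = 5 + 10·t and substitute into x ≡ 3 (mod 6): 10·t ≡ 3 − 5 = -2 (mod 6).
    Divide the congruence (and modulus) by g = 2: 5·t ≡ -1 (mod 3).
    Reduce coefficients mod 3: 2·t ≡ 2 (mod 3).
    The inverse of 2 mod 3 is 2 (since 2·2 = 4 = 1·3 + 1), so t ≡ 2·2 = 4 ≡ 1 (mod 3).
    Then x = 5 + 10·1 = 15, valid modulo lcm(10, 6) = 30: x ≡ 15 (mod 30).
  Combine with x ≡ 3 (mod 9): gcd(30, 9) = 3; 3 - 15 = -12, which IS divisible by 3, so compatible.
    Write x = 15 + 30·t and substitute into x ≡ 3 (mod 9): 30·t ≡ 3 − 15 = -12 (mod 9).
    Divide the congruence (and modulus) by g = 3: 10·t ≡ -4 (mod 3).
    Reduce coefficients mod 3: 1·t ≡ 2 (mod 3).
    So t ≡ 2 (mod 3).
    Then x = 15 + 30·2 = 75, valid modulo lcm(30, 9) = 90: x ≡ 75 (mod 90).
Verify: 75 mod 10 = 5, 75 mod 6 = 3, 75 mod 9 = 3.

x ≡ 75 (mod 90).


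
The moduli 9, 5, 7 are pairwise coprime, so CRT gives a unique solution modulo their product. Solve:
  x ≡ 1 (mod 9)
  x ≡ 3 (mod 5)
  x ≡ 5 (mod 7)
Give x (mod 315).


Moduli 9, 5, 7 are pairwise coprime; by CRT there is a unique solution modulo M = 9 · 5 · 7 = 315.
Solve pairwise, accumulating the modulus:
  Start with x ≡ 1 (mod 9).
  Combine with x ≡ 3 (mod 5): since gcd(9, 5) = 1, we get a unique residue mod 45.
    Write x = 1 + 9·t and substitute into x ≡ 3 (mod 5): 9·t ≡ 3 − 1 = 2 (mod 5).
    Reduce coefficients mod 5: 4·t ≡ 2 (mod 5).
    The inverse of 4 mod 5 is 4 (since 4·4 = 16 = 3·5 + 1), so t ≡ 4·2 = 8 ≡ 3 (mod 5).
    Then x = 1 + 9·3 = 28, valid modulo lcm(9, 5) = 45: x ≡ 28 (mod 45).
  Combine with x ≡ 5 (mod 7): since gcd(45, 7) = 1, we get a unique residue mod 315.
    Write x = 28 + 45·t and substitute into x ≡ 5 (mod 7): 45·t ≡ 5 − 28 = -23 (mod 7).
    Reduce coefficients mod 7: 3·t ≡ 5 (mod 7).
    The inverse of 3 mod 7 is 5 (since 3·5 = 15 = 2·7 + 1), so t ≡ 5·5 = 25 ≡ 4 (mod 7).
    Then x = 28 + 45·4 = 208, valid modulo lcm(45, 7) = 315: x ≡ 208 (mod 315).
Verify: 208 mod 9 = 1 ✓, 208 mod 5 = 3 ✓, 208 mod 7 = 5 ✓.

x ≡ 208 (mod 315).


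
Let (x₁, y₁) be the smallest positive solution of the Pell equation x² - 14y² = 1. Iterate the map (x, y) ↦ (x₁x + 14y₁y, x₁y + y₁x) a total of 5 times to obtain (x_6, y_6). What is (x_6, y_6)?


Step 1: Find the fundamental solution (x₁, y₁) of x² - 14y² = 1.
  Expand √14 as a continued fraction. a₀ = ⌊√14⌋ = 3; iterate m_{k+1} = d_k·a_k − m_k, d_{k+1} = (14 − m_{k+1}²)/d_k, a_{k+1} = ⌊(a₀ + m_{k+1})/d_{k+1}⌋ (starting m₀ = 0, d₀ = 1), with convergents p_k = a_k·p_{k-1} + p_{k-2}, q_k = a_k·q_{k-1} + q_{k-2} (p₋₁ = 1, q₋₁ = 0):
  k = 0: a₀ = 3; p₀/q₀ = 3/1; p₀² − 14·q₀² = 9 − 14 = -5.
  k = 1: m = 3, d = 5, a = ⌊(3 + 3)/5⌋ = 1; p/q = (1·3 + 1)/(1·1 + 0) = 4/1; p² − 14·q² = 16 − 14 = 2.
  k = 2: m = 2, d = 2, a = ⌊(3 + 2)/2⌋ = 2; p/q = (2·4 + 3)/(2·1 + 1) = 11/3; p² − 14·q² = 121 − 126 = -5.
  k = 3: m = 2, d = 5, a = ⌊(3 + 2)/5⌋ = 1; p/q = (1·11 + 4)/(1·3 + 1) = 15/4; p² − 14·q² = 225 − 224 = 1.
  The first convergent with p² − 14·q² = 1 gives the fundamental solution (x₁, y₁) = (15, 4).
Step 2: Apply the recurrence (x_{n+1}, y_{n+1}) = (x₁x_n + 14y₁y_n, x₁y_n + y₁x_n) repeatedly.
  From (x_1, y_1) = (15, 4): x_2 = 15·15 + 14·4·4 = 449; y_2 = 15·4 + 4·15 = 120.
  From (x_2, y_2) = (449, 120): x_3 = 15·449 + 14·4·120 = 13455; y_3 = 15·120 + 4·449 = 3596.
  From (x_3, y_3) = (13455, 3596): x_4 = 15·13455 + 14·4·3596 = 403201; y_4 = 15·3596 + 4·13455 = 107760.
  From (x_4, y_4) = (403201, 107760): x_5 = 15·403201 + 14·4·107760 = 12082575; y_5 = 15·107760 + 4·403201 = 3229204.
  From (x_5, y_5) = (12082575, 3229204): x_6 = 15·12082575 + 14·4·3229204 = 362074049; y_6 = 15·3229204 + 4·12082575 = 96768360.
Step 3: Verify x_6² - 14·y_6² = 131097616959254401 - 131097616959254400 = 1 (should be 1). ✓

(x_1, y_1) = (15, 4); (x_6, y_6) = (362074049, 96768360).


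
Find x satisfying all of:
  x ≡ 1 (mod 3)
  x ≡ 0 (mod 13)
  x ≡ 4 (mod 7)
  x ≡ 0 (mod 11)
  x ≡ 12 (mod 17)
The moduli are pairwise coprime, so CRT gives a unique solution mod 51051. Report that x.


Product of moduli M = 3 · 13 · 7 · 11 · 17 = 51051.
Merge one congruence at a time:
  Start: x ≡ 1 (mod 3).
  Combine with x ≡ 0 (mod 13); new modulus lcm = 39.
    Write x = 1 + 3·t and substitute into x ≡ 0 (mod 13): 3·t ≡ 0 − 1 = -1 (mod 13).
    Reduce coefficients mod 13: 3·t ≡ 12 (mod 13).
    The inverse of 3 mod 13 is 9 (since 3·9 = 27 = 2·13 + 1), so t ≡ 9·12 = 108 ≡ 4 (mod 13).
    Then x = 1 + 3·4 = 13, valid modulo lcm(3, 13) = 39: x ≡ 13 (mod 39).
  Combine with x ≡ 4 (mod 7); new modulus lcm = 273.
    Write x = 13 + 39·t and substitute into x ≡ 4 (mod 7): 39·t ≡ 4 − 13 = -9 (mod 7).
    Reduce coefficients mod 7: 4·t ≡ 5 (mod 7).
    The inverse of 4 mod 7 is 2 (since 4·2 = 8 = 1·7 + 1), so t ≡ 2·5 = 10 ≡ 3 (mod 7).
    Then x = 13 + 39·3 = 130, valid modulo lcm(39, 7) = 273: x ≡ 130 (mod 273).
  Combine with x ≡ 0 (mod 11); new modulus lcm = 3003.
    Write x = 130 + 273·t and substitute into x ≡ 0 (mod 11): 273·t ≡ 0 − 130 = -130 (mod 11).
    Reduce coefficients mod 11: 9·t ≡ 2 (mod 11).
    The inverse of 9 mod 11 is 5 (since 9·5 = 45 = 4·11 + 1), so t ≡ 5·2 = 10 ≡ 10 (mod 11).
    Then x = 130 + 273·10 = 2860, valid modulo lcm(273, 11) = 3003: x ≡ 2860 (mod 3003).
  Combine with x ≡ 12 (mod 17); new modulus lcm = 51051.
    Write x = 2860 + 3003·t and substitute into x ≡ 12 (mod 17): 3003·t ≡ 12 − 2860 = -2848 (mod 17).
    Reduce coefficients mod 17: 11·t ≡ 8 (mod 17).
    The inverse of 11 mod 17 is 14 (since 11·14 = 154 = 9·17 + 1), so t ≡ 14·8 = 112 ≡ 10 (mod 17).
    Then x = 2860 + 3003·10 = 32890, valid modulo lcm(3003, 17) = 51051: x ≡ 32890 (mod 51051).
Verify against each original: 32890 mod 3 = 1, 32890 mod 13 = 0, 32890 mod 7 = 4, 32890 mod 11 = 0, 32890 mod 17 = 12.

x ≡ 32890 (mod 51051).


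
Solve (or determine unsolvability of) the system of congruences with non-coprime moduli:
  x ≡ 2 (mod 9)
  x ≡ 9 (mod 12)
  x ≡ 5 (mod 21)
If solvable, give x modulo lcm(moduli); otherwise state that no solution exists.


Moduli 9, 12, 21 are not pairwise coprime, so CRT works modulo lcm(m_i) when all pairwise compatibility conditions hold.
Pairwise compatibility: gcd(m_i, m_j) must divide a_i - a_j for every pair.
Merge one congruence at a time:
  Start: x ≡ 2 (mod 9).
  Combine with x ≡ 9 (mod 12): gcd(9, 12) = 3, and 9 - 2 = 7 is NOT divisible by 3.
    ⇒ system is inconsistent (no integer solution).

No solution (the system is inconsistent).


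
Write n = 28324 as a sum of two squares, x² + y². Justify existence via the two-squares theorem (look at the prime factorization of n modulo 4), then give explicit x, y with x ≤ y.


Step 1: Factor n = 28324 = 2^2 · 73 · 97.
Step 2: Check the mod-4 condition on each prime factor: 2 = 2 (special); 73 ≡ 1 (mod 4), exponent 1; 97 ≡ 1 (mod 4), exponent 1.
All primes ≡ 3 (mod 4) appear to even exponent (or don't appear), so by the two-squares theorem n IS expressible as a sum of two squares.
Step 3: Build a representation. Group n = k² · m with k = 2 and m = 73 · 97 = 7081 (a product of primes ≡ 1 (mod 4)); a representation of m scales to one of n via (k·x)² + (k·y)² = k²(x² + y²). Each prime p ≡ 1 (mod 4) is itself a sum of two squares; find a² by testing p − a² for a perfect square:
  73: 73 − 1² = 72, 73 − 2² = 69, 73 − 3² = 64 = 8² ⇒ 73 = 3² + 8².
  97: 97 − 1² = 96, 97 − 2² = 93, 97 − 3² = 88, 97 − 4² = 81 = 9² ⇒ 97 = 4² + 9².
  Combine using the Brahmagupta–Fibonacci identity (a² + b²)(c² + d²) = (ac − bd)² + (ad + bc)² = (ac + bd)² + (ad − bc)²:
  73 · 97 = 7081: from (3² + 8²)(4² + 9²), take (3·4 − 8·9, 3·9 + 8·4) = (12 − 72, 27 + 32) = (-60, 59); dropping signs (only squares matter) gives (60, 59); check 60² + 59² = 3600 + 3481 = 7081 ✓.
  Scale by k = 2: (2·60, 2·59) = (120, 118).
Step 4: Order so x ≤ y and verify: 118² + 120² = 13924 + 14400 = 28324 = n. ✓

n = 28324 = 118² + 120² (one valid representation with x ≤ y).


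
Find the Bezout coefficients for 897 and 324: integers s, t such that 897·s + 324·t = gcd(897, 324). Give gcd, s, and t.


Euclidean algorithm on (897, 324) — divide until remainder is 0:
  897 = 2 · 324 + 249
  324 = 1 · 249 + 75
  249 = 3 · 75 + 24
  75 = 3 · 24 + 3
  24 = 8 · 3 + 0
gcd(897, 324) = 3.
Track Bezout coefficients alongside the remainders: start with r₀ = 897 = a·1 + b·0 (s = 1, t = 0) and r₁ = 324 = a·0 + b·1 (s = 0, t = 1); each new remainder r_{k+1} = r_{k-1} − q_k·r_k inherits s_{k+1} = s_{k-1} − q_k·s_k, t_{k+1} = t_{k-1} − q_k·t_k, so r_k = a·s_k + b·t_k at every step:
  q = 2: r = 249, s = 1 − 2·0 = 1, t = 0 − 2·1 = -2  (check: 897·1 + 324·(-2) = 249)
  q = 1: r = 75, s = 0 − 1·1 = -1, t = 1 − 1·(-2) = 3  (check: 897·(-1) + 324·3 = 75)
  q = 3: r = 24, s = 1 − 3·(-1) = 4, t = -2 − 3·3 = -11  (check: 897·4 + 324·(-11) = 24)
  q = 3: r = 3, s = -1 − 3·4 = -13, t = 3 − 3·(-11) = 36  (check: 897·(-13) + 324·36 = 3)
The row with r = 3 (the gcd) gives the Bezout coefficients s = -13, t = 36.
Result: 897 · (-13) + 324 · (36) = 3.

gcd(897, 324) = 3; s = -13, t = 36 (check: 897·(-13) + 324·36 = 3).


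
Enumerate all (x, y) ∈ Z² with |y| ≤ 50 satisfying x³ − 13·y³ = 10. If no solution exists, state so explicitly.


The equation is x³ - 13y³ = 10. For fixed y, x³ = 13·y³ + 10, so a solution requires the RHS to be a perfect cube.
Strategy: iterate y from -50 to 50, compute RHS = 13·y³ + 10, and check whether it is a (positive or negative) perfect cube.
Check small values of y:
  y = 0: RHS = 10 is not a perfect cube.
  y = 1: RHS = 23 is not a perfect cube.
  y = -1: RHS = -3 is not a perfect cube.
  y = 2: RHS = 114 is not a perfect cube.
  y = -2: RHS = -94 is not a perfect cube.
  y = 3: RHS = 361 is not a perfect cube.
  y = -3: RHS = -341 is not a perfect cube.
Continuing the search up to |y| = 50 finds no solutions either.
No (x, y) in the scanned range satisfies the equation.

No integer solutions with |y| ≤ 50.


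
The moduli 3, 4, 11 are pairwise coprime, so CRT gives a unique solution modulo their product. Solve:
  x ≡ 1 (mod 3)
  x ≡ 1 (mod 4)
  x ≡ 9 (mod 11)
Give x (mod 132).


Moduli 3, 4, 11 are pairwise coprime; by CRT there is a unique solution modulo M = 3 · 4 · 11 = 132.
Solve pairwise, accumulating the modulus:
  Start with x ≡ 1 (mod 3).
  Combine with x ≡ 1 (mod 4): since gcd(3, 4) = 1, we get a unique residue mod 12.
    Write x = 1 + 3·t and substitute into x ≡ 1 (mod 4): 3·t ≡ 1 − 1 = 0 (mod 4).
    The inverse of 3 mod 4 is 3 (since 3·3 = 9 = 2·4 + 1), so t ≡ 3·0 = 0 ≡ 0 (mod 4).
    Then x = 1 + 3·0 = 1, valid modulo lcm(3, 4) = 12: x ≡ 1 (mod 12).
  Combine with x ≡ 9 (mod 11): since gcd(12, 11) = 1, we get a unique residue mod 132.
    Write x = 1 + 12·t and substitute into x ≡ 9 (mod 11): 12·t ≡ 9 − 1 = 8 (mod 11).
    Reduce coefficients mod 11: 1·t ≡ 8 (mod 11).
    So t ≡ 8 (mod 11).
    Then x = 1 + 12·8 = 97, valid modulo lcm(12, 11) = 132: x ≡ 97 (mod 132).
Verify: 97 mod 3 = 1 ✓, 97 mod 4 = 1 ✓, 97 mod 11 = 9 ✓.

x ≡ 97 (mod 132).


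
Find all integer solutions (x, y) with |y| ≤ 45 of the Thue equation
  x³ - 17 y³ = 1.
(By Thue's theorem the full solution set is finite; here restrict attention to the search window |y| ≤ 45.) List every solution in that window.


The equation is x³ - 17y³ = 1. For fixed y, x³ = 17·y³ + 1, so a solution requires the RHS to be a perfect cube.
Strategy: iterate y from -45 to 45, compute RHS = 17·y³ + 1, and check whether it is a (positive or negative) perfect cube.
Check small values of y:
  y = 0: RHS = 1 = (1)³ ⇒ x = 1 works.
  y = 1: RHS = 18 is not a perfect cube.
  y = -1: RHS = -16 is not a perfect cube.
  y = 2: RHS = 137 is not a perfect cube.
  y = -2: RHS = -135 is not a perfect cube.
  y = 3: RHS = 460 is not a perfect cube.
  y = -3: RHS = -458 is not a perfect cube.
Continuing, at y = 7: RHS = 5832 = (18)³ ⇒ x = 18 works.
Searching the remaining y in |y| ≤ 45 finds no further solutions.
Collected solutions: (1, 0), (18, 7).

Solutions (with |y| ≤ 45): (1, 0), (18, 7).


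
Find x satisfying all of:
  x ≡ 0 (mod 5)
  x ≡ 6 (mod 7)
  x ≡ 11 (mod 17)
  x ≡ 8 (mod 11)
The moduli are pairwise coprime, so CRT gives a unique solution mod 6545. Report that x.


Product of moduli M = 5 · 7 · 17 · 11 = 6545.
Merge one congruence at a time:
  Start: x ≡ 0 (mod 5).
  Combine with x ≡ 6 (mod 7); new modulus lcm = 35.
    Write x = 0 + 5·t and substitute into x ≡ 6 (mod 7): 5·t ≡ 6 − 0 = 6 (mod 7).
    The inverse of 5 mod 7 is 3 (since 5·3 = 15 = 2·7 + 1), so t ≡ 3·6 = 18 ≡ 4 (mod 7).
    Then x = 0 + 5·4 = 20, valid modulo lcm(5, 7) = 35: x ≡ 20 (mod 35).
  Combine with x ≡ 11 (mod 17); new modulus lcm = 595.
    Write x = 20 + 35·t and substitute into x ≡ 11 (mod 17): 35·t ≡ 11 − 20 = -9 (mod 17).
    Reduce coefficients mod 17: 1·t ≡ 8 (mod 17).
    So t ≡ 8 (mod 17).
    Then x = 20 + 35·8 = 300, valid modulo lcm(35, 17) = 595: x ≡ 300 (mod 595).
  Combine with x ≡ 8 (mod 11); new modulus lcm = 6545.
    Write x = 300 + 595·t and substitute into x ≡ 8 (mod 11): 595·t ≡ 8 − 300 = -292 (mod 11).
    Reduce coefficients mod 11: 1·t ≡ 5 (mod 11).
    So t ≡ 5 (mod 11).
    Then x = 300 + 595·5 = 3275, valid modulo lcm(595, 11) = 6545: x ≡ 3275 (mod 6545).
Verify against each original: 3275 mod 5 = 0, 3275 mod 7 = 6, 3275 mod 17 = 11, 3275 mod 11 = 8.

x ≡ 3275 (mod 6545).


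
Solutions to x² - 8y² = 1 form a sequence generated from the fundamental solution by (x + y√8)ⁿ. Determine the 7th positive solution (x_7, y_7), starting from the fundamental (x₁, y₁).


Step 1: Find the fundamental solution (x₁, y₁) of x² - 8y² = 1.
  Expand √8 as a continued fraction. a₀ = ⌊√8⌋ = 2; iterate m_{k+1} = d_k·a_k − m_k, d_{k+1} = (8 − m_{k+1}²)/d_k, a_{k+1} = ⌊(a₀ + m_{k+1})/d_{k+1}⌋ (starting m₀ = 0, d₀ = 1), with convergents p_k = a_k·p_{k-1} + p_{k-2}, q_k = a_k·q_{k-1} + q_{k-2} (p₋₁ = 1, q₋₁ = 0):
  k = 0: a₀ = 2; p₀/q₀ = 2/1; p₀² − 8·q₀² = 4 − 8 = -4.
  k = 1: m = 2, d = 4, a = ⌊(2 + 2)/4⌋ = 1; p/q = (1·2 + 1)/(1·1 + 0) = 3/1; p² − 8·q² = 9 − 8 = 1.
  The first convergent with p² − 8·q² = 1 gives the fundamental solution (x₁, y₁) = (3, 1).
Step 2: Apply the recurrence (x_{n+1}, y_{n+1}) = (x₁x_n + 8y₁y_n, x₁y_n + y₁x_n) repeatedly.
  From (x_1, y_1) = (3, 1): x_2 = 3·3 + 8·1·1 = 17; y_2 = 3·1 + 1·3 = 6.
  From (x_2, y_2) = (17, 6): x_3 = 3·17 + 8·1·6 = 99; y_3 = 3·6 + 1·17 = 35.
  From (x_3, y_3) = (99, 35): x_4 = 3·99 + 8·1·35 = 577; y_4 = 3·35 + 1·99 = 204.
  From (x_4, y_4) = (577, 204): x_5 = 3·577 + 8·1·204 = 3363; y_5 = 3·204 + 1·577 = 1189.
  From (x_5, y_5) = (3363, 1189): x_6 = 3·3363 + 8·1·1189 = 19601; y_6 = 3·1189 + 1·3363 = 6930.
  From (x_6, y_6) = (19601, 6930): x_7 = 3·19601 + 8·1·6930 = 114243; y_7 = 3·6930 + 1·19601 = 40391.
Step 3: Verify x_7² - 8·y_7² = 13051463049 - 13051463048 = 1 (should be 1). ✓

(x_1, y_1) = (3, 1); (x_7, y_7) = (114243, 40391).
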